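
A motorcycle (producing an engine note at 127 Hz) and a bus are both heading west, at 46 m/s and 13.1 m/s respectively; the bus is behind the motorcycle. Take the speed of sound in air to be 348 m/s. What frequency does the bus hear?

The bus is behind, so the motorcycle is moving away from it while the bus is moving toward the motorcycle.
With source receding and observer approaching, f' = f · (v + v_o)/(v + v_s).
f' = 127 × (348 + 13.1)/(348 + 46) = 127 × 361.1/394 ≈ 116 Hz.

116 Hz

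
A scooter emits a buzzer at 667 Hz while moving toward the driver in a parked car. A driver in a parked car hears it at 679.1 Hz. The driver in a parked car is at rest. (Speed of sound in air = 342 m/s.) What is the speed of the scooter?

6.1 m/s

f' = f · v/(v − v_s) ⇒ v_s = v · |1 − f/f'|.
v_s = 342 × |1 − 667/679.1| = 342 × 0.01782 ≈ 6.1 m/s.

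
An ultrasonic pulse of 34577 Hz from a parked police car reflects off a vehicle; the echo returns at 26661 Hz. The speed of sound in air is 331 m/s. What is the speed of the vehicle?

Double Doppler shift off a moving reflector: f₂ = f₀ · (v + u)/(v − u) (u > 0 toward emitter).
Rearranging, u = v · (f₂ − f₀)/(f₂ + f₀) = 331 × -7916/61238 ≈ -43 m/s.
So the vehicle is moving at 43 m/s away from the emitter.

43 m/s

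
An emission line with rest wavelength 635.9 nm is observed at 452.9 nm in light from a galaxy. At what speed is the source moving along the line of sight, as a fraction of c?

0.327c

λ'/λ₀ = 0.7122 < 1 (blueshift), so the source is approaching.
λ'/λ₀ = √((1 − β)/(1 + β)) for an approaching source ⇒ β = (1 − r²)/(1 + r²) with r = λ'/λ₀.
β = (1 − 0.5073)/(1 + 0.5073) ≈ 0.327.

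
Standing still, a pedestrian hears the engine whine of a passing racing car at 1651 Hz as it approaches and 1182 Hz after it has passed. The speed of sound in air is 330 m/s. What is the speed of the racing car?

55 m/s

f₁/f₂ = (v + v_s)/(v − v_s), so v_s = v · (f₁ − f₂)/(f₁ + f₂).
v_s = 330 × (1651 − 1182)/(1651 + 1182) = 330 × 469/2833 ≈ 55 m/s.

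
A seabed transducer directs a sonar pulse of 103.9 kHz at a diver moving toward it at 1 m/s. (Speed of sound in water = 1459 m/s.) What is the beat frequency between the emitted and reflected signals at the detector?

At the diver (a moving observer), f₁ = f₀ · (v + u)/v = 103.9 × 1460/1459 ≈ 103.9712 kHz.
On reflection it acts as a source moving toward the stationary detector: f₂ = f₁ · v/(v − u) = 103.9712 × 1459/1458 ≈ 104.0425 kHz.
Equivalently f₂ = f₀ · (v + u)/(v − u).
Beat frequency (with f₀ = 103900 Hz): |f₂ − f₀| = 2u·f₀/(v − u) = 2 × 1 × 103900/1458 ≈ 143 Hz.

143 Hz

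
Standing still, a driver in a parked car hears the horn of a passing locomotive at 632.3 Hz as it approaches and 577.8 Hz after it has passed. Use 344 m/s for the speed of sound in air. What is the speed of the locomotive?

15.5 m/s

f₁/f₂ = (v + v_s)/(v − v_s), so v_s = v · (f₁ − f₂)/(f₁ + f₂).
v_s = 344 × (632.3 − 577.8)/(632.3 + 577.8) = 344 × 54.5/1210.1 ≈ 15.5 m/s.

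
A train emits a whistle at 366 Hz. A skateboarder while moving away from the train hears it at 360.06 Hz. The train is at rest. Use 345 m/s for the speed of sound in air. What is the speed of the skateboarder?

f' = f · (v − v_o)/v ⇒ v_o = v · |f'/f − 1|.
v_o = 345 × |360.06/366 − 1| = 345 × 0.01623 ≈ 5.6 m/s.

5.6 m/s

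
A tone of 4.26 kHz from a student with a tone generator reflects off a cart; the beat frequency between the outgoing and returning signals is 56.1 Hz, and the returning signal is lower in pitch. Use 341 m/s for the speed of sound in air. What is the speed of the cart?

2.26 m/s

Double Doppler shift off a moving reflector: f₂ = f₀ · (v + u)/(v − u) (u > 0 toward emitter).
Returning signal is lower, so f₂ = f₀ − Δf = 4260 − 56.1 = 4203.9 Hz.
Rearranging, u = v · (f₂ − f₀)/(f₂ + f₀) = 341 × -56.1/8463.9 ≈ -2.26 m/s.
So the cart is moving at 2.26 m/s away from the emitter.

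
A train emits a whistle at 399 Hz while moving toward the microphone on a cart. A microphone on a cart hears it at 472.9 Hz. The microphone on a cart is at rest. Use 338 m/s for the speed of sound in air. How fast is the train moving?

f' = f · v/(v − v_s) ⇒ v_s = v · |1 − f/f'|.
v_s = 338 × |1 − 399/472.9| = 338 × 0.1563 ≈ 53 m/s.

53 m/s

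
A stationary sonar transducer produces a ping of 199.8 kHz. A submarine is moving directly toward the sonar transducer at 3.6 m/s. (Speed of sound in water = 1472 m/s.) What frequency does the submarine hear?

Only the observer moves, toward the source, so f' = f · (v + v_o)/v.
f' = 199.8 × (1472 + 3.6)/1472 = 199.8 × 1475.6/1472 ≈ 200.3 kHz.

200.3 kHz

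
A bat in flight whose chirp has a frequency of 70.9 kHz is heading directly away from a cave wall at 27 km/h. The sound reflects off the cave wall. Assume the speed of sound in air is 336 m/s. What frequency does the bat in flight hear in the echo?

67.8 kHz

27 km/h = 7.5 m/s.
The cave wall receives the sound from a moving source: f₁ = f₀ · v/(v + v_e) = 70.9 × 336/343.5 ≈ 69.4 kHz.
On the return leg the bat in flight is a moving observer: f₂ = f₁ · (v − v_e)/v = 69.4 × 328.5/336 ≈ 67.8 kHz.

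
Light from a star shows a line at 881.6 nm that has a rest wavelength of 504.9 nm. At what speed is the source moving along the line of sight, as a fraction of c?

λ'/λ₀ = 1.7461 > 1 (redshift), so the source is receding.
λ'/λ₀ = √((1 + β)/(1 − β)) for a receding source ⇒ β = (r² − 1)/(r² + 1) with r = λ'/λ₀.
β = (3.0488 − 1)/(3.0488 + 1) ≈ 0.506.

0.506c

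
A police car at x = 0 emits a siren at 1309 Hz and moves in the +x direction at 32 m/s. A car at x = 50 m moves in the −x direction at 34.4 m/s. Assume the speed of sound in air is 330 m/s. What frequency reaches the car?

1601 Hz

The observer lies on the +x side, so the source is heading toward the observer and the observer is heading toward the source.
With source approaching and observer approaching, f' = f · (v + v_o)/(v − v_s).
f' = 1309 × (330 + 34.4)/(330 − 32) = 1309 × 364.4/298 ≈ 1601 Hz.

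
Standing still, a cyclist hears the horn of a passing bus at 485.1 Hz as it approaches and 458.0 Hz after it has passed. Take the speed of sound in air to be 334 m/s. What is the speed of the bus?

9.6 m/s

f₁/f₂ = (v + v_s)/(v − v_s), so v_s = v · (f₁ − f₂)/(f₁ + f₂).
v_s = 334 × (485.1 − 458.0)/(485.1 + 458.0) = 334 × 27.1/943.1 ≈ 9.6 m/s.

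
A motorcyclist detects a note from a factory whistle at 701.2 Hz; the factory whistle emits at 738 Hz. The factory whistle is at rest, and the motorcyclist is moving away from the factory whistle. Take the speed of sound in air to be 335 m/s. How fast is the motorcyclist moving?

16.7 m/s

f' = f · (v − v_o)/v ⇒ v_o = v · |f'/f − 1|.
v_o = 335 × |701.2/738 − 1| = 335 × 0.04986 ≈ 16.7 m/s.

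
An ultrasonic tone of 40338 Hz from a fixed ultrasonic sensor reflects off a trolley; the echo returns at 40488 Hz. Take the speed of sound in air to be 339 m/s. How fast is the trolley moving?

0.63 m/s

Double Doppler shift off a moving reflector: f₂ = f₀ · (v + u)/(v − u) (u > 0 toward emitter).
Rearranging, u = v · (f₂ − f₀)/(f₂ + f₀) = 339 × 150/80826 ≈ 0.63 m/s.
So the trolley is moving at 0.63 m/s toward the emitter.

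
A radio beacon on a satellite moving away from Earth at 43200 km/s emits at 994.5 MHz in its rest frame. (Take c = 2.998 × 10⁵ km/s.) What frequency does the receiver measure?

860.2 MHz

β = v/c = 43200/299800 = 0.1441.
Relativistic Doppler for frequency: f' = f₀ · √((1 − β)/(1 + β)).
f' = 994.5 × √(0.8559/1.1441) = 994.5 × 0.86493 ≈ 860.2 MHz.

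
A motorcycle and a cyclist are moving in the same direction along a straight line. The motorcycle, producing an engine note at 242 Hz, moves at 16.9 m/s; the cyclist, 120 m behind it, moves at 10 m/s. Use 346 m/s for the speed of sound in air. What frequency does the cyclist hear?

237 Hz

The cyclist is behind, so the motorcycle is moving away from it while the cyclist is moving toward the motorcycle.
With source receding and observer approaching, f' = f · (v + v_o)/(v + v_s).
f' = 242 × (346 + 10)/(346 + 16.9) = 242 × 356/362.9 ≈ 237 Hz.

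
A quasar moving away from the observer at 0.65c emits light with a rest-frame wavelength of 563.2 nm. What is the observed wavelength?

1222.8 nm

Relativistic Doppler for wavelength: λ' = λ₀ · √((1 + β)/(1 − β)).
λ' = 563.2 × √(1.6500/0.3500) = 563.2 × 2.17124 ≈ 1222.8 nm.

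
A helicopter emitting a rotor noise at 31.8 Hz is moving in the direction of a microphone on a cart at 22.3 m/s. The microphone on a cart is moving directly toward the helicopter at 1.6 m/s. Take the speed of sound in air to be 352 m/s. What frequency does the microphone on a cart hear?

34.1 Hz

With source approaching and observer approaching, f' = f · (v + v_o)/(v − v_s).
f' = 31.8 × (352 + 1.6)/(352 − 22.3) = 31.8 × 353.6/329.7 ≈ 34.1 Hz.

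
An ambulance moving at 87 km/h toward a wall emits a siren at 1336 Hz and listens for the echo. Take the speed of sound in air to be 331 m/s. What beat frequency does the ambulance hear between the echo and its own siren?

87 km/h = 24.17 m/s.
The wall receives the sound from a moving source: f₁ = f₀ · v/(v − v_e) = 1336 × 331/306.83 ≈ 1441 Hz.
On the return leg the ambulance is a moving observer: f₂ = f₁ · (v + v_e)/v = 1441 × 355.17/331 ≈ 1546 Hz.
Beat against the emitted tone: |f₂ − f₀| = 2v_e·f₀/(v − v_e) = 2 × 24.17 × 1336/306.83 ≈ 210 Hz.

210 Hz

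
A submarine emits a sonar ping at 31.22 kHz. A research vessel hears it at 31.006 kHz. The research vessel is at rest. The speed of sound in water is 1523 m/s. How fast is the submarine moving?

f' < f, so the submarine is receding.
f' = f · v/(v + v_s) ⇒ v_s = v · |1 − f/f'|.
v_s = 1523 × |1 − 31.22/31.006| = 1523 × 0.006902 ≈ 10.5 m/s.

10.5 m/s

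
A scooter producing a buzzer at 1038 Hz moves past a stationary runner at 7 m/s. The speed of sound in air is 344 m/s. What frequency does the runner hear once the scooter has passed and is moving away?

Receding: f₂ = f · v/(v + v_s) = 1038 × 344/351 ≈ 1017 Hz.

1017 Hz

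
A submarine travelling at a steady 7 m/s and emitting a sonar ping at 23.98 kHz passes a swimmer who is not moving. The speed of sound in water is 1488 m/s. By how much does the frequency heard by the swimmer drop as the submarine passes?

0.226 kHz

Approaching: f₁ = f · v/(v − v_s) = 23.98 × 1488/1481 ≈ 24.093 kHz.
Receding: f₂ = f · v/(v + v_s) = 23.98 × 1488/1495 ≈ 23.868 kHz.
Drop: f₁ − f₂ = 2f·v·v_s/(v² − v_s²) = 2 × 23.98 × 1488 × 7/(1488² − 7²) ≈ 0.226 kHz.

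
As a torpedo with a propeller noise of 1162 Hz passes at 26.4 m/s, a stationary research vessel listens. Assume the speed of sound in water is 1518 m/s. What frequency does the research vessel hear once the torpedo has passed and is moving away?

1142 Hz

Receding: f₂ = f · v/(v + v_s) = 1162 × 1518/1544.4 ≈ 1142 Hz.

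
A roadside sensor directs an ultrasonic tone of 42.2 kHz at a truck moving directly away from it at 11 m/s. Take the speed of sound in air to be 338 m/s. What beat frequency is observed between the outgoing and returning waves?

2660 Hz

The truck first receives the wave as a moving observer: f₁ = f₀ · (v − u)/v = 42.2 × (338 − 11)/338 ≈ 40.83 kHz.
The reflection then acts as a moving source: f₂ = f₁ · v/(v + u) ≈ 39.54 kHz.
Equivalently f₂ = f₀ · (v − u)/(v + u).
Beat frequency (with f₀ = 42200 Hz): |f₂ − f₀| = 2u·f₀/(v + u) = 2 × 11 × 42200/349 ≈ 2660 Hz.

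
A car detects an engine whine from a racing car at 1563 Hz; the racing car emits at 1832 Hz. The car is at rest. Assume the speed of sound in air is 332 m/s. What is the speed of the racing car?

f' < f, so the racing car is receding.
f' = f · v/(v + v_s) ⇒ v_s = v · |1 − f/f'|.
v_s = 332 × |1 − 1832/1563| = 332 × 0.1721 ≈ 57 m/s.

57 m/s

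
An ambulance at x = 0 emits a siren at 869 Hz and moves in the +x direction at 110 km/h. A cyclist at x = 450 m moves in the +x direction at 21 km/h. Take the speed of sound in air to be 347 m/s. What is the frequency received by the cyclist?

110 km/h = 30.56 m/s; 21 km/h = 5.833 m/s.
The observer lies on the +x side, so the source is heading toward the observer and the observer is heading away from the source.
Both move, so f' = f · (v − v_o)/(v − v_s).
f' = 869 × (347 − 5.833)/(347 − 30.56) = 869 × 341.17/316.44 ≈ 937 Hz.

937 Hz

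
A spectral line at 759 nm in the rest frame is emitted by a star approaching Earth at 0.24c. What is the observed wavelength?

Relativistic Doppler for wavelength: λ' = λ₀ · √((1 − β)/(1 + β)).
λ' = 759 × √(0.7600/1.2400) = 759 × 0.78288 ≈ 594.2 nm.

594.2 nm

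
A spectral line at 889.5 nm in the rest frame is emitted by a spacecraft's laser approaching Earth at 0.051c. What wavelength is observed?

Relativistic Doppler for wavelength: λ' = λ₀ · √((1 − β)/(1 + β)).
λ' = 889.5 × √(0.9490/1.0510) = 889.5 × 0.95024 ≈ 845.2 nm.

845.2 nm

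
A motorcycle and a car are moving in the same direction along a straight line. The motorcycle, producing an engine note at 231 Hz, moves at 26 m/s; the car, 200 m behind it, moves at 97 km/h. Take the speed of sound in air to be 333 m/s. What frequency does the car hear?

232 Hz

97 km/h = 26.94 m/s.
The car is behind, so the motorcycle is moving away from it while the car is moving toward the motorcycle.
With source receding and observer approaching, f' = f · (v + v_o)/(v + v_s).
f' = 231 × (333 + 26.94)/(333 + 26) = 231 × 359.94/359 ≈ 232 Hz.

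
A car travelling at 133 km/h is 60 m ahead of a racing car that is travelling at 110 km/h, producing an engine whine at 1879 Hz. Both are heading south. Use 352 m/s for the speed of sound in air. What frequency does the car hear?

1842 Hz

110 km/h = 30.56 m/s; 133 km/h = 36.94 m/s.
The car is ahead, so the racing car is moving toward it while the car is moving away from the racing car.
General Doppler shift: f' = f · (v − v_o)/(v − v_s).
f' = 1879 × (352 − 36.94)/(352 − 30.56) = 1879 × 315.06/321.44 ≈ 1842 Hz.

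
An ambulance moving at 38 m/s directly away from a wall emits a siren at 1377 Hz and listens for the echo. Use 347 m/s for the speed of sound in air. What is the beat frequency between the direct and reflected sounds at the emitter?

The wall receives the sound from a moving source: f₁ = f₀ · v/(v + v_e) = 1377 × 347/385 ≈ 1241 Hz.
On the return leg the ambulance is a moving observer: f₂ = f₁ · (v − v_e)/v = 1241 × 309/347 ≈ 1105 Hz.
Equivalently f₂ = f₀ · (v − v_e)/(v + v_e).
Beat against the emitted tone: |f₂ − f₀| = 2v_e·f₀/(v + v_e) = 2 × 38 × 1377/385 ≈ 272 Hz.

272 Hz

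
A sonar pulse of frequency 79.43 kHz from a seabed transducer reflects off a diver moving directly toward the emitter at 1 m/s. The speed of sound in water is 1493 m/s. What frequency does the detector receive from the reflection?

At the diver (a moving observer), f₁ = f₀ · (v + u)/v = 79.43 × 1494/1493 ≈ 79.5 kHz.
On reflection it acts as a source moving toward the stationary detector: f₂ = f₁ · v/(v − u) = 79.5 × 1493/1492 ≈ 79.5 kHz.
Equivalently f₂ = f₀ · (v + u)/(v − u).

79.5 kHz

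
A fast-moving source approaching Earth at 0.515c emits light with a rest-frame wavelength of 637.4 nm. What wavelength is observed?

Relativistic Doppler for wavelength: λ' = λ₀ · √((1 − β)/(1 + β)).
λ' = 637.4 × √(0.4850/1.5150) = 637.4 × 0.56580 ≈ 360.6 nm.

360.6 nm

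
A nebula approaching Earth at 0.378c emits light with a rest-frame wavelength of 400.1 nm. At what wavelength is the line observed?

268.8 nm

Relativistic Doppler for wavelength: λ' = λ₀ · √((1 − β)/(1 + β)).
λ' = 400.1 × √(0.6220/1.3780) = 400.1 × 0.67185 ≈ 268.8 nm.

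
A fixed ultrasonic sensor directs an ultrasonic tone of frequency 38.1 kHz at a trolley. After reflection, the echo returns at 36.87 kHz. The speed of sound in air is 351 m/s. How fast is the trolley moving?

5.8 m/s

Double Doppler shift off a moving reflector: f₂ = f₀ · (v + u)/(v − u) (u > 0 toward emitter).
Rearranging, u = v · (f₂ − f₀)/(f₂ + f₀) = 351 × -1.23/74.97 ≈ -5.8 m/s.
So the trolley is moving at 5.8 m/s away from the emitter.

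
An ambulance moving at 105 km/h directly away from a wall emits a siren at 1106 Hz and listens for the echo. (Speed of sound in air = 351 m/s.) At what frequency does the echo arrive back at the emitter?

936 Hz

105 km/h = 29.17 m/s.
The wall receives the sound from a moving source: f₁ = f₀ · v/(v + v_e) = 1106 × 351/380.17 ≈ 1021 Hz.
On the return leg the ambulance is a moving observer: f₂ = f₁ · (v − v_e)/v = 1021 × 321.83/351 ≈ 936 Hz.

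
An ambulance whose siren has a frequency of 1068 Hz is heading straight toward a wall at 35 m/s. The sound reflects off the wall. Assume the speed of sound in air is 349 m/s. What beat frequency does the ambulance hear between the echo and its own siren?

238 Hz

The wall receives the sound from a moving source: f₁ = f₀ · v/(v − v_e) = 1068 × 349/314 ≈ 1187 Hz.
On the return leg the ambulance is a moving observer: f₂ = f₁ · (v + v_e)/v = 1187 × 384/349 ≈ 1306 Hz.
Beat against the emitted tone: |f₂ − f₀| = 2v_e·f₀/(v − v_e) = 2 × 35 × 1068/314 ≈ 238 Hz.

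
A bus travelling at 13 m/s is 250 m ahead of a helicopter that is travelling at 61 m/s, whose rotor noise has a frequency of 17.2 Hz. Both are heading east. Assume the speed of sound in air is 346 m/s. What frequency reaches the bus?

The bus is ahead, so the helicopter is moving toward it while the bus is moving away from the helicopter.
General Doppler shift: f' = f · (v − v_o)/(v − v_s).
f' = 17.2 × (346 − 13)/(346 − 61) = 17.2 × 333/285 ≈ 20.1 Hz.

20.1 Hz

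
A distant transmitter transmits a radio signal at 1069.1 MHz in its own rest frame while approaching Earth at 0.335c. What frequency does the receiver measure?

1514.8 MHz

Relativistic Doppler for frequency: f' = f₀ · √((1 + β)/(1 − β)).
f' = 1069.1 × √(1.3350/0.6650) = 1069.1 × 1.41687 ≈ 1514.8 MHz.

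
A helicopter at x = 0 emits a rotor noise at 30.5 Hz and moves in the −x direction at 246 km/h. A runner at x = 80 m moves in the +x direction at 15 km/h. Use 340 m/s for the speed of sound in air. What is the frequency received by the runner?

246 km/h = 68.33 m/s; 15 km/h = 4.167 m/s.
The observer lies on the +x side, so the source is heading away from the observer and the observer is heading away from the source.
With source receding and observer receding, f' = f · (v − v_o)/(v + v_s).
f' = 30.5 × (340 − 4.167)/(340 + 68.33) = 30.5 × 335.83/408.33 ≈ 25.1 Hz.

25.1 Hz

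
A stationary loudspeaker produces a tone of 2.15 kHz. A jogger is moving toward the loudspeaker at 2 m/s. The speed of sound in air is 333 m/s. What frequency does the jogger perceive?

Moving observer, stationary source: f' = f · (v + v_o)/v.
f' = 2.15 × (333 + 2)/333 = 2.15 × 335/333 ≈ 2.16 kHz.

2.16 kHz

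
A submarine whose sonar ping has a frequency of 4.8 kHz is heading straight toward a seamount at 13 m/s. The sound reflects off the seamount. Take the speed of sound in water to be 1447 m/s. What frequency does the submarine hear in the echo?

4.89 kHz

The seamount receives the sound from a moving source: f₁ = f₀ · v/(v − v_e) = 4.8 × 1447/1434 ≈ 4.84 kHz.
On the return leg the submarine is a moving observer: f₂ = f₁ · (v + v_e)/v = 4.84 × 1460/1447 ≈ 4.89 kHz.
Equivalently f₂ = f₀ · (v + v_e)/(v − v_e).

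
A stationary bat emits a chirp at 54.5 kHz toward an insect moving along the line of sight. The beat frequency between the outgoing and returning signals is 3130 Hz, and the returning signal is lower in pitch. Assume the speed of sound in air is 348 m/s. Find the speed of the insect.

Double Doppler shift off a moving reflector: f₂ = f₀ · (v + u)/(v − u) (u > 0 toward emitter).
Returning signal is lower, so f₂ = f₀ − Δf = 54500 − 3130 = 51370 Hz.
Rearranging, u = v · (f₂ − f₀)/(f₂ + f₀) = 348 × -3130/105870 ≈ -10.3 m/s.
So the insect is moving at 10.3 m/s away from the emitter.

10.3 m/s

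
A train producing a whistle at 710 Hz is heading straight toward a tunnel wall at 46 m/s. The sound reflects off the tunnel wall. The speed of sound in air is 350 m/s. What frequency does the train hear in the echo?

925 Hz

The tunnel wall receives the sound from a moving source: f₁ = f₀ · v/(v − v_e) = 710 × 350/304 ≈ 817 Hz.
On the return leg the train is a moving observer: f₂ = f₁ · (v + v_e)/v = 817 × 396/350 ≈ 925 Hz.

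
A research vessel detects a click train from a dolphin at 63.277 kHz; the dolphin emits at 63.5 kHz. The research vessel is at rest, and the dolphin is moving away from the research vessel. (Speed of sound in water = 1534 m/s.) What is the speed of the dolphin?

f' = f · v/(v + v_s) ⇒ v_s = v · |1 − f/f'|.
v_s = 1534 × |1 − 63.5/63.277| = 1534 × 0.003524 ≈ 5.4 m/s.

5.4 m/s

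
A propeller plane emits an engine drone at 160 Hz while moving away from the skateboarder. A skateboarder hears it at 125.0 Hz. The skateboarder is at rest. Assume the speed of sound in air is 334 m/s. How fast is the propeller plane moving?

f' = f · v/(v + v_s) ⇒ v_s = v · |1 − f/f'|.
v_s = 334 × |1 − 160/125.0| = 334 × 0.28 ≈ 94 m/s.

94 m/s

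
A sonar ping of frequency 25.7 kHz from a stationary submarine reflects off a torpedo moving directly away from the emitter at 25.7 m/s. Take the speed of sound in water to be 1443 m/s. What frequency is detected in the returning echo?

At the torpedo (a moving observer), f₁ = f₀ · (v − u)/v = 25.7 × 1417.3/1443 ≈ 25.2 kHz.
On reflection it acts as a source moving away from the stationary detector: f₂ = f₁ · v/(v + u) = 25.2 × 1443/1468.7 ≈ 24.8 kHz.

24.8 kHz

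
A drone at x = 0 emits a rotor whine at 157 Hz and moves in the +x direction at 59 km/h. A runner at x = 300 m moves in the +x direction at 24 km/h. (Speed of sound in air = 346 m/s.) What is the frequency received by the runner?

162 Hz

59 km/h = 16.39 m/s; 24 km/h = 6.667 m/s.
The observer lies on the +x side, so the source is heading toward the observer and the observer is heading away from the source.
Both move, so f' = f · (v − v_o)/(v − v_s).
f' = 157 × (346 − 6.667)/(346 − 16.39) = 157 × 339.33/329.61 ≈ 162 Hz.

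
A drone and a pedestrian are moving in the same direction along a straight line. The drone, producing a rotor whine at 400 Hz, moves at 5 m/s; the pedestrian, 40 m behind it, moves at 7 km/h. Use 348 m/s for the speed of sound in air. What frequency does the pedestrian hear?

397 Hz

7 km/h = 1.944 m/s.
The pedestrian is behind, so the drone is moving away from it while the pedestrian is moving toward the drone.
With source receding and observer approaching, f' = f · (v + v_o)/(v + v_s).
f' = 400 × (348 + 1.944)/(348 + 5) = 400 × 349.94/353 ≈ 397 Hz.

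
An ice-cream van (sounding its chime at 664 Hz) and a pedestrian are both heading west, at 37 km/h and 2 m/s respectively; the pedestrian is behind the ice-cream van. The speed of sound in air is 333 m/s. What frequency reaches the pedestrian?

37 km/h = 10.28 m/s.
The pedestrian is behind, so the ice-cream van is moving away from it while the pedestrian is moving toward the ice-cream van.
General Doppler shift: f' = f · (v + v_o)/(v + v_s).
f' = 664 × (333 + 2)/(333 + 10.28) = 664 × 335/343.28 ≈ 648 Hz.

648 Hz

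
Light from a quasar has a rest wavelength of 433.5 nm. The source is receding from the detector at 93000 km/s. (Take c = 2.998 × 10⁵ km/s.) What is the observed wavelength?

β = v/c = 93000/299800 = 0.3102.
Relativistic Doppler for wavelength: λ' = λ₀ · √((1 + β)/(1 − β)).
λ' = 433.5 × √(1.3102/0.6898) = 433.5 × 1.37819 ≈ 597.4 nm.

597.4 nm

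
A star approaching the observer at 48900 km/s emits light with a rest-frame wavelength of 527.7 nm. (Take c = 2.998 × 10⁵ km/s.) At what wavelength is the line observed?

β = v/c = 48900/299800 = 0.1631.
Relativistic Doppler for wavelength: λ' = λ₀ · √((1 − β)/(1 + β)).
λ' = 527.7 × √(0.8369/1.1631) = 527.7 × 0.84825 ≈ 447.6 nm.

447.6 nm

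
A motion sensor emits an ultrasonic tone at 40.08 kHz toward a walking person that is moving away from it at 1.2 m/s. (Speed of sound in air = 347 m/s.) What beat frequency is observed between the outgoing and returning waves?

The walking person first receives the wave as a moving observer: f₁ = f₀ · (v − u)/v = 40.08 × (347 − 1.2)/347 ≈ 39.941 kHz.
On reflection it acts as a source moving away from the stationary detector: f₂ = f₁ · v/(v + u) = 39.941 × 347/348.2 ≈ 39.804 kHz.
Equivalently f₂ = f₀ · (v − u)/(v + u).
Beat frequency (with f₀ = 40080 Hz): |f₂ − f₀| = 2u·f₀/(v + u) = 2 × 1.2 × 40080/348.2 ≈ 276 Hz.

276 Hz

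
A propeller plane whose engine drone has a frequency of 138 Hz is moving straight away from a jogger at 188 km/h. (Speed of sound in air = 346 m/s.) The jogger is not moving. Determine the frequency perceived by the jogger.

120 Hz

188 km/h = 52.22 m/s.
With the source moving away from a stationary observer, f' = f · v/(v + v_s).
f' = 138 × 346/(346 + 52.22) = 138 × 346/398.2 ≈ 120 Hz.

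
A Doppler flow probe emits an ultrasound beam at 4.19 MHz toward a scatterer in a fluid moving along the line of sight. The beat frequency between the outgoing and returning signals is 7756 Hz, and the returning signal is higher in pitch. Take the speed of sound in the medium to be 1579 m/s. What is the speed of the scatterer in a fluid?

1.46 m/s

Double Doppler shift off a moving reflector: f₂ = f₀ · (v + u)/(v − u) (u > 0 toward emitter).
Returning signal is higher, so f₂ = f₀ + Δf = 4190000 + 7756 = 4197756 Hz.
Rearranging, u = v · (f₂ − f₀)/(f₂ + f₀) = 1579 × 7756/8387756 ≈ 1.46 m/s.
So the scatterer in a fluid is moving at 1.46 m/s toward the emitter.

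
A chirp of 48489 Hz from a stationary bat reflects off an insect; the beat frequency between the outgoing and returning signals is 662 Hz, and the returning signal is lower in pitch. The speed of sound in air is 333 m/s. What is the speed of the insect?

2.29 m/s

Double Doppler shift off a moving reflector: f₂ = f₀ · (v + u)/(v − u) (u > 0 toward emitter).
Returning signal is lower, so f₂ = f₀ − Δf = 48489 − 662 = 47827 Hz.
Rearranging, u = v · (f₂ − f₀)/(f₂ + f₀) = 333 × -662/96316 ≈ -2.29 m/s.
So the insect is moving at 2.29 m/s away from the emitter.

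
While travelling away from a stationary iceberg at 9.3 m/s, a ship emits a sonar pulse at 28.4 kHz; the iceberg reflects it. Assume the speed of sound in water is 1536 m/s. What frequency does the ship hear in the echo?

28.1 kHz

The iceberg receives the sound from a moving source: f₁ = f₀ · v/(v + v_e) = 28.4 × 1536/1545.3 ≈ 28.2 kHz.
On the return leg the ship is a moving observer: f₂ = f₁ · (v − v_e)/v = 28.2 × 1526.7/1536 ≈ 28.1 kHz.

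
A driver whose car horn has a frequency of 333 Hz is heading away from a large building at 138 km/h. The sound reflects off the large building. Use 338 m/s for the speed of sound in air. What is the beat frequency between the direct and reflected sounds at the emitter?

68 Hz

138 km/h = 38.33 m/s.
The large building receives the sound from a moving source: f₁ = f₀ · v/(v + v_e) = 333 × 338/376.33 ≈ 299.1 Hz.
On the return leg the driver is a moving observer: f₂ = f₁ · (v − v_e)/v = 299.1 × 299.67/338 ≈ 265.2 Hz.
Equivalently f₂ = f₀ · (v − v_e)/(v + v_e).
Beat against the emitted tone: |f₂ − f₀| = 2v_e·f₀/(v + v_e) = 2 × 38.33 × 333/376.33 ≈ 68 Hz.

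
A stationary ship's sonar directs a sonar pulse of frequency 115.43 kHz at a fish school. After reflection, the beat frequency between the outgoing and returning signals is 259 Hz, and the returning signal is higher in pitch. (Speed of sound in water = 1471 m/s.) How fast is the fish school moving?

1.65 m/s

Double Doppler shift off a moving reflector: f₂ = f₀ · (v + u)/(v − u) (u > 0 toward emitter).
Returning signal is higher, so f₂ = f₀ + Δf = 115430 + 259 = 115689 Hz.
Rearranging, u = v · (f₂ − f₀)/(f₂ + f₀) = 1471 × 259/231119 ≈ 1.65 m/s.
So the fish school is moving at 1.65 m/s toward the emitter.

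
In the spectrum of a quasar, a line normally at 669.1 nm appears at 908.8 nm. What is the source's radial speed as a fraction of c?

λ'/λ₀ = 1.3582 > 1 (redshift), so the source is receding.
λ'/λ₀ = √((1 + β)/(1 − β)) for a receding source ⇒ β = (r² − 1)/(r² + 1) with r = λ'/λ₀.
β = (1.8448 − 1)/(1.8448 + 1) ≈ 0.297.

0.297c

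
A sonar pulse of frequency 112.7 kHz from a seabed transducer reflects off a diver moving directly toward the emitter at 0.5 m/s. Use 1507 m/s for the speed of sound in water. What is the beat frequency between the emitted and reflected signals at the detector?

The diver first receives the wave as a moving observer: f₁ = f₀ · (v + u)/v = 112.7 × (1507 + 0.5)/1507 ≈ 112.7374 kHz.
On reflection it acts as a source moving toward the stationary detector: f₂ = f₁ · v/(v − u) = 112.7374 × 1507/1506.5 ≈ 112.7748 kHz.
Beat frequency (with f₀ = 112700 Hz): |f₂ − f₀| = 2u·f₀/(v − u) = 2 × 0.5 × 112700/1506.5 ≈ 75 Hz.

75 Hz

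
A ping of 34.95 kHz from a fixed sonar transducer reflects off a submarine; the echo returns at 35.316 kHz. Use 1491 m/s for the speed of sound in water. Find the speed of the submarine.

7.8 m/s

Double Doppler shift off a moving reflector: f₂ = f₀ · (v + u)/(v − u) (u > 0 toward emitter).
Rearranging, u = v · (f₂ − f₀)/(f₂ + f₀) = 1491 × 0.366/70.266 ≈ 7.8 m/s.
So the submarine is moving at 7.8 m/s toward the emitter.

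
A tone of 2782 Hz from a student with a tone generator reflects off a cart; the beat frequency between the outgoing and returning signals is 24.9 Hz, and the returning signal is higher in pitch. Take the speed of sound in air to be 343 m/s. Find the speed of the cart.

1.53 m/s

Double Doppler shift off a moving reflector: f₂ = f₀ · (v + u)/(v − u) (u > 0 toward emitter).
Returning signal is higher, so f₂ = f₀ + Δf = 2782 + 24.9 = 2806.9 Hz.
Rearranging, u = v · (f₂ − f₀)/(f₂ + f₀) = 343 × 24.9/5588.9 ≈ 1.53 m/s.
So the cart is moving at 1.53 m/s toward the emitter.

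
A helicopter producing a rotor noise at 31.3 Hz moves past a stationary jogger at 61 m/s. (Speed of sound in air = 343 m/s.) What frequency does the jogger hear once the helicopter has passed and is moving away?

Receding: f₂ = f · v/(v + v_s) = 31.3 × 343/404 ≈ 26.6 Hz.

26.6 Hz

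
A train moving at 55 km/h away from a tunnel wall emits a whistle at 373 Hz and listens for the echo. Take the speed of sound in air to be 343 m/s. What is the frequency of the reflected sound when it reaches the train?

341 Hz

55 km/h = 15.28 m/s.
The tunnel wall receives the sound from a moving source: f₁ = f₀ · v/(v + v_e) = 373 × 343/358.28 ≈ 357 Hz.
On the return leg the train is a moving observer: f₂ = f₁ · (v − v_e)/v = 357 × 327.72/343 ≈ 341 Hz.
Equivalently f₂ = f₀ · (v − v_e)/(v + v_e).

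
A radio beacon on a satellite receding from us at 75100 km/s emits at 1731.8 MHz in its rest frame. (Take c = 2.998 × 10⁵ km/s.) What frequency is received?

1340.7 MHz

β = v/c = 75100/299800 = 0.2505.
Relativistic Doppler for frequency: f' = f₀ · √((1 − β)/(1 + β)).
f' = 1731.8 × √(0.7495/1.2505) = 1731.8 × 0.77418 ≈ 1340.7 MHz.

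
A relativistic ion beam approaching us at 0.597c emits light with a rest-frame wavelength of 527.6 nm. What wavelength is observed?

Relativistic Doppler for wavelength: λ' = λ₀ · √((1 − β)/(1 + β)).
λ' = 527.6 × √(0.4030/1.5970) = 527.6 × 0.50234 ≈ 265.0 nm.

265.0 nm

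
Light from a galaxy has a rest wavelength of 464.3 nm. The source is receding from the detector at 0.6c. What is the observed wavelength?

Relativistic Doppler for wavelength: λ' = λ₀ · √((1 + β)/(1 − β)).
λ' = 464.3 × √(1.6000/0.4000) = 464.3 × 2.00000 ≈ 928.6 nm.

928.6 nm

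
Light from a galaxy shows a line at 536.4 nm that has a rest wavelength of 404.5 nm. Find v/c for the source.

λ'/λ₀ = 1.3261 > 1 (redshift), so the source is receding.
λ'/λ₀ = √((1 + β)/(1 − β)) for a receding source ⇒ β = (r² − 1)/(r² + 1) with r = λ'/λ₀.
β = (1.7585 − 1)/(1.7585 + 1) ≈ 0.275.

0.275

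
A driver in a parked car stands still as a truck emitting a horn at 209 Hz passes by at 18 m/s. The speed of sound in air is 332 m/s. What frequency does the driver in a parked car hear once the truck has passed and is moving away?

Receding: f₂ = f · v/(v + v_s) = 209 × 332/350 ≈ 198 Hz.

198 Hz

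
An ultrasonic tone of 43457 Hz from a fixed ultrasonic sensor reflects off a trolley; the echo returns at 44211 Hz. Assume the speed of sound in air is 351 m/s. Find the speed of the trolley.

3.0 m/s

Double Doppler shift off a moving reflector: f₂ = f₀ · (v + u)/(v − u) (u > 0 toward emitter).
Rearranging, u = v · (f₂ − f₀)/(f₂ + f₀) = 351 × 754/87668 ≈ 3.0 m/s.
So the trolley is moving at 3.0 m/s toward the emitter.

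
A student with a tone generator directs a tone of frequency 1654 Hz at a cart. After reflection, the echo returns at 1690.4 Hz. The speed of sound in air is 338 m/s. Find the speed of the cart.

Double Doppler shift off a moving reflector: f₂ = f₀ · (v + u)/(v − u) (u > 0 toward emitter).
Rearranging, u = v · (f₂ − f₀)/(f₂ + f₀) = 338 × 36.4/3344.4 ≈ 3.7 m/s.
So the cart is moving at 3.7 m/s toward the emitter.

3.7 m/s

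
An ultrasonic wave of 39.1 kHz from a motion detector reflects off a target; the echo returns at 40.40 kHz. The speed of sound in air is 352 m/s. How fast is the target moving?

Double Doppler shift off a moving reflector: f₂ = f₀ · (v + u)/(v − u) (u > 0 toward emitter).
Rearranging, u = v · (f₂ − f₀)/(f₂ + f₀) = 352 × 1.30/79.50 ≈ 5.8 m/s.
So the target is moving at 5.8 m/s toward the emitter.

5.8 m/s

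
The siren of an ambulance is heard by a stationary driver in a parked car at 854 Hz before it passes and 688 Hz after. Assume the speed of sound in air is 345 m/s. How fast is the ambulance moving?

37 m/s

f₁/f₂ = (v + v_s)/(v − v_s), so v_s = v · (f₁ − f₂)/(f₁ + f₂).
v_s = 345 × (854 − 688)/(854 + 688) = 345 × 166/1542 ≈ 37 m/s.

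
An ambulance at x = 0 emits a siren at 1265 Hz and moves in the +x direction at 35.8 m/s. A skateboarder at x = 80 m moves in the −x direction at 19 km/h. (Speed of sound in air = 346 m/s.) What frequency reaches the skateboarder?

1433 Hz

19 km/h = 5.278 m/s.
The observer lies on the +x side, so the source is heading toward the observer and the observer is heading toward the source.
With source approaching and observer approaching, f' = f · (v + v_o)/(v − v_s).
f' = 1265 × (346 + 5.278)/(346 − 35.8) = 1265 × 351.28/310.2 ≈ 1433 Hz.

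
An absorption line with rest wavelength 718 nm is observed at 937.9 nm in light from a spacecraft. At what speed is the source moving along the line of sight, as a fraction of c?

0.261

λ'/λ₀ = 1.3063 > 1 (redshift), so the source is receding.
λ'/λ₀ = √((1 + β)/(1 − β)) for a receding source ⇒ β = (r² − 1)/(r² + 1) with r = λ'/λ₀.
β = (1.7063 − 1)/(1.7063 + 1) ≈ 0.261.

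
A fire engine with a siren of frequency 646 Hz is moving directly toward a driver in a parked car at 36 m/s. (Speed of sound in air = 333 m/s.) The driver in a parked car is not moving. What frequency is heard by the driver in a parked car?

724 Hz

Only the source moves, toward the listener, so f' = f · v/(v − v_s).
f' = 646 × 333/(333 − 36) = 646 × 333/297 ≈ 724 Hz.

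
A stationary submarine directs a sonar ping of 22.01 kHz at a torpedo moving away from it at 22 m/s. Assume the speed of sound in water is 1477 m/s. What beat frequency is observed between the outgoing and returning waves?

The torpedo first receives the wave as a moving observer: f₁ = f₀ · (v − u)/v = 22.01 × (1477 − 22)/1477 ≈ 21.682 kHz.
On reflection it acts as a source moving away from the stationary detector: f₂ = f₁ · v/(v + u) = 21.682 × 1477/1499 ≈ 21.364 kHz.
Beat frequency (with f₀ = 22010 Hz): |f₂ − f₀| = 2u·f₀/(v + u) = 2 × 22 × 22010/1499 ≈ 646 Hz.

646 Hz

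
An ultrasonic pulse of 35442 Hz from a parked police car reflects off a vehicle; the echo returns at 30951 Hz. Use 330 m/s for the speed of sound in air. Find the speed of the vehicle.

Double Doppler shift off a moving reflector: f₂ = f₀ · (v + u)/(v − u) (u > 0 toward emitter).
Rearranging, u = v · (f₂ − f₀)/(f₂ + f₀) = 330 × -4491/66393 ≈ -22.3 m/s.
So the vehicle is moving at 22.3 m/s away from the emitter.

22.3 m/s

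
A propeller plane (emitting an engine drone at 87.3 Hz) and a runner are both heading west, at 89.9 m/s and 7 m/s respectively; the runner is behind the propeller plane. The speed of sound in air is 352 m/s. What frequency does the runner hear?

The runner is behind, so the propeller plane is moving away from it while the runner is moving toward the propeller plane.
General Doppler shift: f' = f · (v + v_o)/(v + v_s).
f' = 87.3 × (352 + 7)/(352 + 89.9) = 87.3 × 359/441.9 ≈ 71 Hz.

71 Hz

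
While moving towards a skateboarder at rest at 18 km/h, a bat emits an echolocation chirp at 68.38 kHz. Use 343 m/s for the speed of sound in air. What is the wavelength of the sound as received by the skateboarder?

18 km/h = 5 m/s.
Moving source, stationary observer: f' = f · v/(v − v_s) since the source is approaching.
f' = 68.38 × 343/(343 − 5) ≈ 69.4 kHz.
λ' = v/f' = 343/69391.5 ≈ 4.94 mm.

4.94 mm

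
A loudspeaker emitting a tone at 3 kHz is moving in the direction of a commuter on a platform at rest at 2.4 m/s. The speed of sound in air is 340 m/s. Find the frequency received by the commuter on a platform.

Moving source, stationary observer: f' = f · v/(v − v_s) since the source is approaching.
f' = 3 × 340/(340 − 2.4) = 3 × 340/337.6 ≈ 3.02 kHz.

3.02 kHz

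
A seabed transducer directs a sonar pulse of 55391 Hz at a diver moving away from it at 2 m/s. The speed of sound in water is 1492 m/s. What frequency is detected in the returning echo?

55243 Hz

The diver first receives the wave as a moving observer: f₁ = f₀ · (v − u)/v = 55391 × (1492 − 2)/1492 ≈ 55317 Hz.
The reflection then acts as a moving source: f₂ = f₁ · v/(v + u) ≈ 55243 Hz.
Equivalently f₂ = f₀ · (v − u)/(v + u).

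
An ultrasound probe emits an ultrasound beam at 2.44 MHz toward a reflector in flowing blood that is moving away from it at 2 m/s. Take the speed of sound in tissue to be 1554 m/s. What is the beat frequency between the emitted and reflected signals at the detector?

6272 Hz

The reflector in flowing blood first receives the wave as a moving observer: f₁ = f₀ · (v − u)/v = 2.44 × (1554 − 2)/1554 ≈ 2.43686 MHz.
On reflection it acts as a source moving away from the stationary detector: f₂ = f₁ · v/(v + u) = 2.43686 × 1554/1556 ≈ 2.43373 MHz.
Equivalently f₂ = f₀ · (v − u)/(v + u).
Beat frequency (with f₀ = 2440000 Hz): |f₂ − f₀| = 2u·f₀/(v + u) = 2 × 2 × 2440000/1556 ≈ 6272 Hz.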